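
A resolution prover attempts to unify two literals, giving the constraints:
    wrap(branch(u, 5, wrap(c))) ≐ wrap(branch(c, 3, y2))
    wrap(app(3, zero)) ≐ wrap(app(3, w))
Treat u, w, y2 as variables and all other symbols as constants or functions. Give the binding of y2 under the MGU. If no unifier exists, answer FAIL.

FAIL

Decompose wrap/1: branch(u, 5, wrap(c)) ≐ branch(c, 3, y2).
Decompose branch/3: u ≐ c,  5 ≐ 3,  wrap(c) ≐ y2.
Bind u := c; no other remaining equation mentions u.
Clash: constants 5 and 3 differ; no unifier exists.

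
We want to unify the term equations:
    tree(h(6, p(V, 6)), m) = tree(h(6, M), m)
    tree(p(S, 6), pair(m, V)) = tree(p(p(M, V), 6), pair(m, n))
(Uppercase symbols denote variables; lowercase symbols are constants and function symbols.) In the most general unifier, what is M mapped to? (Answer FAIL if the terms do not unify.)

Decompose tree/2: h(6, p(V, 6)) = h(6, M),  m = m.
Decompose h/2: 6 = 6,  p(V, 6) = M.
Delete trivial equation 6 = 6.
Bind M := p(V, 6); substituting into the one remaining equation that mentions M gives: tree(p(S, 6), pair(m, V)) = tree(p(p(p(V, 6), V), 6), pair(m, n)).
Delete trivial equation m = m.
Decompose tree/2: p(S, 6) = p(p(p(V, 6), V), 6),  pair(m, V) = pair(m, n).
Decompose p/2: S = p(p(V, 6), V),  6 = 6.
Bind S := p(p(V, 6), V); no other remaining equation mentions S.
Delete trivial equation 6 = 6.
Decompose pair/2: m = m,  V = n.
Delete trivial equation m = m.
Bind V := n. Substituting into the earlier bindings gives M := p(n, 6), S := p(p(n, 6), n).
MGU = { M ↦ p(n, 6), S ↦ p(p(n, 6), n), V ↦ n }, so M ↦ p(n, 6).

p(n, 6)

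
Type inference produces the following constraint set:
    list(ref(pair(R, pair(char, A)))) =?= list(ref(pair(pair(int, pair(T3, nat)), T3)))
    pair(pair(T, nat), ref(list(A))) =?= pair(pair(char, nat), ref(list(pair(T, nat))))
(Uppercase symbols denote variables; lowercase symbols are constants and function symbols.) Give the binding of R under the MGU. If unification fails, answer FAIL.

pair(int, pair(pair(char, pair(char, nat)), nat))

Decompose list/1: ref(pair(R, pair(char, A))) =?= ref(pair(pair(int, pair(T3, nat)), T3)).
Decompose ref/1: pair(R, pair(char, A)) =?= pair(pair(int, pair(T3, nat)), T3).
Decompose pair/2: R =?= pair(int, pair(T3, nat)),  pair(char, A) =?= T3.
Bind R := pair(int, pair(T3, nat)); no other remaining equation mentions R.
Bind T3 := pair(char, A); no other remaining equation mentions T3. Substituting into the earlier binding gives R := pair(int, pair(pair(char, A), nat)).
Decompose pair/2: pair(T, nat) =?= pair(char, nat),  ref(list(A)) =?= ref(list(pair(T, nat))).
Decompose pair/2: T =?= char,  nat =?= nat.
Bind T := char; substituting into the one remaining equation that mentions T gives: ref(list(A)) =?= ref(list(pair(char, nat))).
Delete trivial equation nat =?= nat.
Decompose ref/1: list(A) =?= list(pair(char, nat)).
Decompose list/1: A =?= pair(char, nat).
Bind A := pair(char, nat). Substituting into the earlier bindings gives R := pair(int, pair(pair(char, pair(char, nat)), nat)), T3 := pair(char, pair(char, nat)).
MGU = { R -> pair(int, pair(pair(char, pair(char, nat)), nat)), T3 -> pair(char, pair(char, nat)), T -> char, A -> pair(char, nat) }, so R -> pair(int, pair(pair(char, pair(char, nat)), nat)).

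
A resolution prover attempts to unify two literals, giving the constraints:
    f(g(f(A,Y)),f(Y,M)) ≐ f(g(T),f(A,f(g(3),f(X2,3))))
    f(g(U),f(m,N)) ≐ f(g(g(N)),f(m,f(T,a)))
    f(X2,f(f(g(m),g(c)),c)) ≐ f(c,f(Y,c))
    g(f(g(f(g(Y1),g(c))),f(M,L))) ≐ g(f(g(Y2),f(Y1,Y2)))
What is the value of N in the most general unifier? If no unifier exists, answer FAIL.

Decompose f/2: g(f(A,Y)) ≐ g(T),  f(Y,M) ≐ f(A,f(g(3),f(X2,3))).
Decompose g/1: f(A,Y) ≐ T.
Bind T := f(A,Y); substituting into the one remaining equation that mentions T gives: f(g(U),f(m,N)) ≐ f(g(g(N)),f(m,f(f(A,Y),a))).
Decompose f/2: Y ≐ A,  M ≐ f(g(3),f(X2,3)).
Bind Y := A; substituting into the 2 remaining equations that mention Y gives: f(g(U),f(m,N)) ≐ f(g(g(N)),f(m,f(f(A,A),a))),  f(X2,f(f(g(m),g(c)),c)) ≐ f(c,f(A,c)). Substituting into the earlier binding gives T := f(A,A).
Bind M := f(g(3),f(X2,3)); substituting into the one remaining equation that mentions M gives: g(f(g(f(g(Y1),g(c))),f(f(g(3),f(X2,3)),L))) ≐ g(f(g(Y2),f(Y1,Y2))).
Decompose f/2: g(U) ≐ g(g(N)),  f(m,N) ≐ f(m,f(f(A,A),a)).
Decompose g/1: U ≐ g(N).
Bind U := g(N); no other remaining equation mentions U.
Decompose f/2: m ≐ m,  N ≐ f(f(A,A),a).
Delete trivial equation m ≐ m.
Bind N := f(f(A,A),a); no other remaining equation mentions N. Substituting into the earlier binding gives U := g(f(f(A,A),a)).
Decompose f/2: X2 ≐ c,  f(f(g(m),g(c)),c) ≐ f(A,c).
Bind X2 := c; substituting into the one remaining equation that mentions X2 gives: g(f(g(f(g(Y1),g(c))),f(f(g(3),f(c,3)),L))) ≐ g(f(g(Y2),f(Y1,Y2))). Substituting into the earlier binding gives M := f(g(3),f(c,3)).
Decompose f/2: f(g(m),g(c)) ≐ A,  c ≐ c.
Bind A := f(g(m),g(c)); no other remaining equation mentions A. Substituting into the earlier bindings gives T := f(f(g(m),g(c)),f(g(m),g(c))), Y := f(g(m),g(c)), U := g(f(f(f(g(m),g(c)),f(g(m),g(c))),a)), N := f(f(f(g(m),g(c)),f(g(m),g(c))),a).
Delete trivial equation c ≐ c.
Decompose g/1: f(g(f(g(Y1),g(c))),f(f(g(3),f(c,3)),L)) ≐ f(g(Y2),f(Y1,Y2)).
Decompose f/2: g(f(g(Y1),g(c))) ≐ g(Y2),  f(f(g(3),f(c,3)),L) ≐ f(Y1,Y2).
Decompose g/1: f(g(Y1),g(c)) ≐ Y2.
Bind Y2 := f(g(Y1),g(c)); substituting into the remaining equation gives: f(f(g(3),f(c,3)),L) ≐ f(Y1,f(g(Y1),g(c))).
Decompose f/2: f(g(3),f(c,3)) ≐ Y1,  L ≐ f(g(Y1),g(c)).
Bind Y1 := f(g(3),f(c,3)); substituting into the remaining equation gives: L ≐ f(g(f(g(3),f(c,3))),g(c)). Substituting into the earlier binding gives Y2 := f(g(f(g(3),f(c,3))),g(c)).
Bind L := f(g(f(g(3),f(c,3))),g(c)).
MGU = { T ↦ f(f(g(m),g(c)),f(g(m),g(c))), Y ↦ f(g(m),g(c)), M ↦ f(g(3),f(c,3)), U ↦ g(f(f(f(g(m),g(c)),f(g(m),g(c))),a)), N ↦ f(f(f(g(m),g(c)),f(g(m),g(c))),a), X2 ↦ c, A ↦ f(g(m),g(c)), Y2 ↦ f(g(f(g(3),f(c,3))),g(c)), Y1 ↦ f(g(3),f(c,3)), L ↦ f(g(f(g(3),f(c,3))),g(c)) }, so N ↦ f(f(f(g(m),g(c)),f(g(m),g(c))),a).

f(f(f(g(m),g(c)),f(g(m),g(c))),a)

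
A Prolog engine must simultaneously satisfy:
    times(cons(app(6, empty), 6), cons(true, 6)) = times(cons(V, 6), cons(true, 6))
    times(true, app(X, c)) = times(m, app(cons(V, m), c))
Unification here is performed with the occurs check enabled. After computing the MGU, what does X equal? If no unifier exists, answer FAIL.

Decompose times/2: cons(app(6, empty), 6) = cons(V, 6),  cons(true, 6) = cons(true, 6).
Decompose cons/2: app(6, empty) = V,  6 = 6.
Bind V := app(6, empty); substituting into the one remaining equation that mentions V gives: times(true, app(X, c)) = times(m, app(cons(app(6, empty), m), c)).
Delete trivial equation 6 = 6.
Delete trivial equation cons(true, 6) = cons(true, 6).
Decompose times/2: true = m,  app(X, c) = app(cons(app(6, empty), m), c).
Clash: constants true and m differ; no unifier exists.

FAIL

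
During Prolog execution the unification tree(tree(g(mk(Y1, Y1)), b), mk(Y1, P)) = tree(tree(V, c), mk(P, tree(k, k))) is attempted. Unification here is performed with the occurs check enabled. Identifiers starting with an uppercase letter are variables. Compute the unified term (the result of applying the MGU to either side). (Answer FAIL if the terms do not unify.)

FAIL

Decompose tree/2: tree(g(mk(Y1, Y1)), b) = tree(V, c),  mk(Y1, P) = mk(P, tree(k, k)).
Decompose tree/2: g(mk(Y1, Y1)) = V,  b = c.
Bind V := g(mk(Y1, Y1)); no other remaining equation mentions V.
Clash: constants b and c differ; no unifier exists.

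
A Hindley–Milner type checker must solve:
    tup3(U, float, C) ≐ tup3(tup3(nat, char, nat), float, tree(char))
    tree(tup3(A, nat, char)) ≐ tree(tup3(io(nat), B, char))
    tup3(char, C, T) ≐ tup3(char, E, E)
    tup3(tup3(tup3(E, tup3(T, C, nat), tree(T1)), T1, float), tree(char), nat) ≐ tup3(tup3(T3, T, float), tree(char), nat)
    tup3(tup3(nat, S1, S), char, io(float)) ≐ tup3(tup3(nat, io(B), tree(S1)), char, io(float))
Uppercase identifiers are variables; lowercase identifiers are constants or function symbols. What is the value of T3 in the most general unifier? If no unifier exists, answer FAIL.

Decompose tup3/3: U ≐ tup3(nat, char, nat),  float ≐ float,  C ≐ tree(char).
Bind U := tup3(nat, char, nat); no other remaining equation mentions U.
Delete trivial equation float ≐ float.
Bind C := tree(char); substituting into the 2 remaining equations that mention C gives: tup3(char, tree(char), T) ≐ tup3(char, E, E),  tup3(tup3(tup3(E, tup3(T, tree(char), nat), tree(T1)), T1, float), tree(char), nat) ≐ tup3(tup3(T3, T, float), tree(char), nat).
Decompose tree/1: tup3(A, nat, char) ≐ tup3(io(nat), B, char).
Decompose tup3/3: A ≐ io(nat),  nat ≐ B,  char ≐ char.
Bind A := io(nat); no other remaining equation mentions A.
Bind B := nat; substituting into the one remaining equation that mentions B gives: tup3(tup3(nat, S1, S), char, io(float)) ≐ tup3(tup3(nat, io(nat), tree(S1)), char, io(float)).
Delete trivial equation char ≐ char.
Decompose tup3/3: char ≐ char,  tree(char) ≐ E,  T ≐ E.
Delete trivial equation char ≐ char.
Bind E := tree(char); substituting into the 2 remaining equations that mention E gives: T ≐ tree(char),  tup3(tup3(tup3(tree(char), tup3(T, tree(char), nat), tree(T1)), T1, float), tree(char), nat) ≐ tup3(tup3(T3, T, float), tree(char), nat).
Bind T := tree(char); substituting into the one remaining equation that mentions T gives: tup3(tup3(tup3(tree(char), tup3(tree(char), tree(char), nat), tree(T1)), T1, float), tree(char), nat) ≐ tup3(tup3(T3, tree(char), float), tree(char), nat).
Decompose tup3/3: tup3(tup3(tree(char), tup3(tree(char), tree(char), nat), tree(T1)), T1, float) ≐ tup3(T3, tree(char), float),  tree(char) ≐ tree(char),  nat ≐ nat.
Decompose tup3/3: tup3(tree(char), tup3(tree(char), tree(char), nat), tree(T1)) ≐ T3,  T1 ≐ tree(char),  float ≐ float.
Bind T3 := tup3(tree(char), tup3(tree(char), tree(char), nat), tree(T1)); no other remaining equation mentions T3.
Bind T1 := tree(char); no other remaining equation mentions T1. Substituting into the earlier binding gives T3 := tup3(tree(char), tup3(tree(char), tree(char), nat), tree(tree(char))).
Delete trivial equation float ≐ float.
Delete trivial equation tree(char) ≐ tree(char).
Delete trivial equation nat ≐ nat.
Decompose tup3/3: tup3(nat, S1, S) ≐ tup3(nat, io(nat), tree(S1)),  char ≐ char,  io(float) ≐ io(float).
Decompose tup3/3: nat ≐ nat,  S1 ≐ io(nat),  S ≐ tree(S1).
Delete trivial equation nat ≐ nat.
Bind S1 := io(nat); substituting into the one remaining equation that mentions S1 gives: S ≐ tree(io(nat)).
Bind S := tree(io(nat)); no other remaining equation mentions S.
Delete trivial equation char ≐ char.
Delete trivial equation io(float) ≐ io(float).
MGU = { U := tup3(nat, char, nat), C := tree(char), A := io(nat), B := nat, E := tree(char), T := tree(char), T3 := tup3(tree(char), tup3(tree(char), tree(char), nat), tree(tree(char))), T1 := tree(char), S1 := io(nat), S := tree(io(nat)) }, so T3 := tup3(tree(char), tup3(tree(char), tree(char), nat), tree(tree(char))).

tup3(tree(char), tup3(tree(char), tree(char), nat), tree(tree(char)))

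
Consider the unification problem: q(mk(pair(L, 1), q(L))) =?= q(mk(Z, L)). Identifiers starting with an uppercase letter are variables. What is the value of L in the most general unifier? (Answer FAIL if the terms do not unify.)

Decompose q/1: mk(pair(L, 1), q(L)) =?= mk(Z, L).
Decompose mk/2: pair(L, 1) =?= Z,  q(L) =?= L.
Bind Z := pair(L, 1); no other remaining equation mentions Z.
Occurs check fails: L occurs in q(L); the equation L =?= q(L) has no finite solution.

FAIL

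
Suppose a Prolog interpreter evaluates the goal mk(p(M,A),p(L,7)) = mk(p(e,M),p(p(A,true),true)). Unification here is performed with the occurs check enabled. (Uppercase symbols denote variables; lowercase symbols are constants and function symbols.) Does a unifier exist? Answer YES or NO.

Decompose mk/2: p(M,A) = p(e,M),  p(L,7) = p(p(A,true),true).
Decompose p/2: M = e,  A = M.
Bind M := e; substituting into the one remaining equation that mentions M gives: A = e.
Bind A := e; substituting into the remaining equation gives: p(L,7) = p(p(e,true),true).
Decompose p/2: L = p(e,true),  7 = true.
Bind L := p(e,true); no other remaining equation mentions L.
Clash: constants 7 and true differ; no unifier exists.

NO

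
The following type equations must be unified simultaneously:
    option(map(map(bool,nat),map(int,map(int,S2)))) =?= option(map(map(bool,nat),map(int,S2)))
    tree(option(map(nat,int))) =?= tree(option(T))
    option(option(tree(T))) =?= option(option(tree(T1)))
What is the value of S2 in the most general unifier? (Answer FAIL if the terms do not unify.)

FAIL

Decompose option/1: map(map(bool,nat),map(int,map(int,S2))) =?= map(map(bool,nat),map(int,S2)).
Decompose map/2: map(bool,nat) =?= map(bool,nat),  map(int,map(int,S2)) =?= map(int,S2).
Delete trivial equation map(bool,nat) =?= map(bool,nat).
Decompose map/2: int =?= int,  map(int,S2) =?= S2.
Delete trivial equation int =?= int.
Occurs check fails: S2 occurs in map(int,S2); the equation S2 =?= map(int,S2) has no finite solution.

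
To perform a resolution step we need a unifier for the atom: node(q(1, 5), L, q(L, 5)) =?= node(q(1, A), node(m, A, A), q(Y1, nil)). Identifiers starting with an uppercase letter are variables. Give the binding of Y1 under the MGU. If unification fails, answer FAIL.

Decompose node/3: q(1, 5) =?= q(1, A),  L =?= node(m, A, A),  q(L, 5) =?= q(Y1, nil).
Decompose q/2: 1 =?= 1,  5 =?= A.
Delete trivial equation 1 =?= 1.
Bind A := 5; substituting into the one remaining equation that mentions A gives: L =?= node(m, 5, 5).
Bind L := node(m, 5, 5); substituting into the remaining equation gives: q(node(m, 5, 5), 5) =?= q(Y1, nil).
Decompose q/2: node(m, 5, 5) =?= Y1,  5 =?= nil.
Bind Y1 := node(m, 5, 5); no other remaining equation mentions Y1.
Clash: constants 5 and nil differ; no unifier exists.

FAIL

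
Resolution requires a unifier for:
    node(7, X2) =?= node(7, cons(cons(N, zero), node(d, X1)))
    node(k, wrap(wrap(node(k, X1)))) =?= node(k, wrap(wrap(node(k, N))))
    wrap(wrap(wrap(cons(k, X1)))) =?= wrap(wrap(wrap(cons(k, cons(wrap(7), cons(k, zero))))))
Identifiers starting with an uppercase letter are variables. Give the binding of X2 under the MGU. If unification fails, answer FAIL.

cons(cons(cons(wrap(7), cons(k, zero)), zero), node(d, cons(wrap(7), cons(k, zero))))

Decompose node/2: 7 =?= 7,  X2 =?= cons(cons(N, zero), node(d, X1)).
Delete trivial equation 7 =?= 7.
Bind X2 := cons(cons(N, zero), node(d, X1)); no other remaining equation mentions X2.
Decompose node/2: k =?= k,  wrap(wrap(node(k, X1))) =?= wrap(wrap(node(k, N))).
Delete trivial equation k =?= k.
Decompose wrap/1: wrap(node(k, X1)) =?= wrap(node(k, N)).
Decompose wrap/1: node(k, X1) =?= node(k, N).
Decompose node/2: k =?= k,  X1 =?= N.
Delete trivial equation k =?= k.
Bind X1 := N; substituting into the remaining equation gives: wrap(wrap(wrap(cons(k, N)))) =?= wrap(wrap(wrap(cons(k, cons(wrap(7), cons(k, zero)))))). Substituting into the earlier binding gives X2 := cons(cons(N, zero), node(d, N)).
Decompose wrap/1: wrap(wrap(cons(k, N))) =?= wrap(wrap(cons(k, cons(wrap(7), cons(k, zero))))).
Decompose wrap/1: wrap(cons(k, N)) =?= wrap(cons(k, cons(wrap(7), cons(k, zero)))).
Decompose wrap/1: cons(k, N) =?= cons(k, cons(wrap(7), cons(k, zero))).
Decompose cons/2: k =?= k,  N =?= cons(wrap(7), cons(k, zero)).
Delete trivial equation k =?= k.
Bind N := cons(wrap(7), cons(k, zero)). Substituting into the earlier bindings gives X2 := cons(cons(cons(wrap(7), cons(k, zero)), zero), node(d, cons(wrap(7), cons(k, zero)))), X1 := cons(wrap(7), cons(k, zero)).
MGU = { X2 := cons(cons(cons(wrap(7), cons(k, zero)), zero), node(d, cons(wrap(7), cons(k, zero)))), X1 := cons(wrap(7), cons(k, zero)), N := cons(wrap(7), cons(k, zero)) }, so X2 := cons(cons(cons(wrap(7), cons(k, zero)), zero), node(d, cons(wrap(7), cons(k, zero)))).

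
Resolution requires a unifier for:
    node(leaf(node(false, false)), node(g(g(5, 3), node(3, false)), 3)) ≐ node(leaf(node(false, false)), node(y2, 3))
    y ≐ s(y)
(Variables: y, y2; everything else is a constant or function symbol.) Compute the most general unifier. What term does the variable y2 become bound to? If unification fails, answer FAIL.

Decompose node/2: leaf(node(false, false)) ≐ leaf(node(false, false)),  node(g(g(5, 3), node(3, false)), 3) ≐ node(y2, 3).
Delete trivial equation leaf(node(false, false)) ≐ leaf(node(false, false)).
Decompose node/2: g(g(5, 3), node(3, false)) ≐ y2,  3 ≐ 3.
Bind y2 := g(g(5, 3), node(3, false)); no other remaining equation mentions y2.
Delete trivial equation 3 ≐ 3.
Occurs check fails: y occurs in s(y); the equation y ≐ s(y) has no finite solution.

FAIL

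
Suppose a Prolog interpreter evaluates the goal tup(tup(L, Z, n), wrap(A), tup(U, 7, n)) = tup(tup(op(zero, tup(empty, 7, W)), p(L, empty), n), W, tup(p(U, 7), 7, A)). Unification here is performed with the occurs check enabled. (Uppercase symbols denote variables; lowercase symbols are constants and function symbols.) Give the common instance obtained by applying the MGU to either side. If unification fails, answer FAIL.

Decompose tup/3: tup(L, Z, n) = tup(op(zero, tup(empty, 7, W)), p(L, empty), n),  wrap(A) = W,  tup(U, 7, n) = tup(p(U, 7), 7, A).
Decompose tup/3: L = op(zero, tup(empty, 7, W)),  Z = p(L, empty),  n = n.
Bind L := op(zero, tup(empty, 7, W)); substituting into the one remaining equation that mentions L gives: Z = p(op(zero, tup(empty, 7, W)), empty).
Bind Z := p(op(zero, tup(empty, 7, W)), empty); no other remaining equation mentions Z.
Delete trivial equation n = n.
Bind W := wrap(A); no other remaining equation mentions W. Substituting into the earlier bindings gives L := op(zero, tup(empty, 7, wrap(A))), Z := p(op(zero, tup(empty, 7, wrap(A))), empty).
Decompose tup/3: U = p(U, 7),  7 = 7,  n = A.
Occurs check fails: U occurs in p(U, 7); the equation U = p(U, 7) has no finite solution.

FAIL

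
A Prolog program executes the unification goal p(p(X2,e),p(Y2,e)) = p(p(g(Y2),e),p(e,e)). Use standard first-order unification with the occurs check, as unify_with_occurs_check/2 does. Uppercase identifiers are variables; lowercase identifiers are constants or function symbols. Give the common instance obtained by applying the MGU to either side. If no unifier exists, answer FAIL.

Decompose p/2: p(X2,e) = p(g(Y2),e),  p(Y2,e) = p(e,e).
Decompose p/2: X2 = g(Y2),  e = e.
Bind X2 := g(Y2); no other remaining equation mentions X2.
Delete trivial equation e = e.
Decompose p/2: Y2 = e,  e = e.
Bind Y2 := e; no other remaining equation mentions Y2. Substituting into the earlier binding gives X2 := g(e).
Delete trivial equation e = e.
Applying the MGU to either side gives p(p(g(e),e),p(e,e)).

p(p(g(e),e),p(e,e))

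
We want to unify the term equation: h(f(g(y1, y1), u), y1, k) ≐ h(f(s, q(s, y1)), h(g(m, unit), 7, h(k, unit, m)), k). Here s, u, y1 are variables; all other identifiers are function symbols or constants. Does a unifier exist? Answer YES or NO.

Decompose h/3: f(g(y1, y1), u) ≐ f(s, q(s, y1)),  y1 ≐ h(g(m, unit), 7, h(k, unit, m)),  k ≐ k.
Decompose f/2: g(y1, y1) ≐ s,  u ≐ q(s, y1).
Bind s := g(y1, y1); substituting into the one remaining equation that mentions s gives: u ≐ q(g(y1, y1), y1).
Bind u := q(g(y1, y1), y1); no other remaining equation mentions u.
Bind y1 := h(g(m, unit), 7, h(k, unit, m)); no other remaining equation mentions y1. Substituting into the earlier bindings gives s := g(h(g(m, unit), 7, h(k, unit, m)), h(g(m, unit), 7, h(k, unit, m))), u := q(g(h(g(m, unit), 7, h(k, unit, m)), h(g(m, unit), 7, h(k, unit, m))), h(g(m, unit), 7, h(k, unit, m))).
Delete trivial equation k ≐ k.
No equations remain and no clash or occurs-check failure arose, so a unifier exists.

YES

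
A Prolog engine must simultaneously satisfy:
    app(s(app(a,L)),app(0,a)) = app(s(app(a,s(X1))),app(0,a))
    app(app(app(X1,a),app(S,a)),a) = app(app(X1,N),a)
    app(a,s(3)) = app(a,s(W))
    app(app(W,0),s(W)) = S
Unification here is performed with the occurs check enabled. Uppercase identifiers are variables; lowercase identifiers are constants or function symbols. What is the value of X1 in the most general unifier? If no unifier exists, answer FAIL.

Decompose app/2: s(app(a,L)) = s(app(a,s(X1))),  app(0,a) = app(0,a).
Decompose s/1: app(a,L) = app(a,s(X1)).
Decompose app/2: a = a,  L = s(X1).
Delete trivial equation a = a.
Bind L := s(X1); no other remaining equation mentions L.
Delete trivial equation app(0,a) = app(0,a).
Decompose app/2: app(app(X1,a),app(S,a)) = app(X1,N),  a = a.
Decompose app/2: app(X1,a) = X1,  app(S,a) = N.
Occurs check fails: X1 occurs in app(X1,a); the equation X1 = app(X1,a) has no finite solution.

FAIL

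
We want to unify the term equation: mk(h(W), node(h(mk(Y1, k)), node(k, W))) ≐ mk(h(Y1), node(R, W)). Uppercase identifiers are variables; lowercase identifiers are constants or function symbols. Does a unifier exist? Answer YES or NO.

NO

Decompose mk/2: h(W) ≐ h(Y1),  node(h(mk(Y1, k)), node(k, W)) ≐ node(R, W).
Decompose h/1: W ≐ Y1.
Bind W := Y1; substituting into the remaining equation gives: node(h(mk(Y1, k)), node(k, Y1)) ≐ node(R, Y1).
Decompose node/2: h(mk(Y1, k)) ≐ R,  node(k, Y1) ≐ Y1.
Bind R := h(mk(Y1, k)); no other remaining equation mentions R.
Occurs check fails: Y1 occurs in node(k, Y1); the equation Y1 ≐ node(k, Y1) has no finite solution.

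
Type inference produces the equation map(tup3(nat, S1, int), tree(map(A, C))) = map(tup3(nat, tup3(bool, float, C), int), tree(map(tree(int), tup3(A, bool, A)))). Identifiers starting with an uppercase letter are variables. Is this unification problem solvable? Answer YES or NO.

YES

Decompose map/2: tup3(nat, S1, int) = tup3(nat, tup3(bool, float, C), int),  tree(map(A, C)) = tree(map(tree(int), tup3(A, bool, A))).
Decompose tup3/3: nat = nat,  S1 = tup3(bool, float, C),  int = int.
Delete trivial equation nat = nat.
Bind S1 := tup3(bool, float, C); no other remaining equation mentions S1.
Delete trivial equation int = int.
Decompose tree/1: map(A, C) = map(tree(int), tup3(A, bool, A)).
Decompose map/2: A = tree(int),  C = tup3(A, bool, A).
Bind A := tree(int); substituting into the remaining equation gives: C = tup3(tree(int), bool, tree(int)).
Bind C := tup3(tree(int), bool, tree(int)). Substituting into the earlier binding gives S1 := tup3(bool, float, tup3(tree(int), bool, tree(int))).
No equations remain and no clash or occurs-check failure arose, so a unifier exists.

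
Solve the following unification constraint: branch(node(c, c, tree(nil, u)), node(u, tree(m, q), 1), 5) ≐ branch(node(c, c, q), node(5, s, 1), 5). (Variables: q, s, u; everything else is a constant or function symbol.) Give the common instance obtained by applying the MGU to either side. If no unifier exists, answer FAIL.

Decompose branch/3: node(c, c, tree(nil, u)) ≐ node(c, c, q),  node(u, tree(m, q), 1) ≐ node(5, s, 1),  5 ≐ 5.
Decompose node/3: c ≐ c,  c ≐ c,  tree(nil, u) ≐ q.
Delete trivial equation c ≐ c.
Delete trivial equation c ≐ c.
Bind q := tree(nil, u); substituting into the one remaining equation that mentions q gives: node(u, tree(m, tree(nil, u)), 1) ≐ node(5, s, 1).
Decompose node/3: u ≐ 5,  tree(m, tree(nil, u)) ≐ s,  1 ≐ 1.
Bind u := 5; substituting into the one remaining equation that mentions u gives: tree(m, tree(nil, 5)) ≐ s. Substituting into the earlier binding gives q := tree(nil, 5).
Bind s := tree(m, tree(nil, 5)); no other remaining equation mentions s.
Delete trivial equation 1 ≐ 1.
Delete trivial equation 5 ≐ 5.
Applying the MGU to either side gives branch(node(c, c, tree(nil, 5)), node(5, tree(m, tree(nil, 5)), 1), 5).

branch(node(c, c, tree(nil, 5)), node(5, tree(m, tree(nil, 5)), 1), 5)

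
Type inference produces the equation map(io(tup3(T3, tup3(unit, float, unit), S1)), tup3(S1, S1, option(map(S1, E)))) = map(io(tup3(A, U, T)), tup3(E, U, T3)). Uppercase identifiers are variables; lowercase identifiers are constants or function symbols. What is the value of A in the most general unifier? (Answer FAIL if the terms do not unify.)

option(map(tup3(unit, float, unit), tup3(unit, float, unit)))

Decompose map/2: io(tup3(T3, tup3(unit, float, unit), S1)) = io(tup3(A, U, T)),  tup3(S1, S1, option(map(S1, E))) = tup3(E, U, T3).
Decompose io/1: tup3(T3, tup3(unit, float, unit), S1) = tup3(A, U, T).
Decompose tup3/3: T3 = A,  tup3(unit, float, unit) = U,  S1 = T.
Bind T3 := A; substituting into the one remaining equation that mentions T3 gives: tup3(S1, S1, option(map(S1, E))) = tup3(E, U, A).
Bind U := tup3(unit, float, unit); substituting into the one remaining equation that mentions U gives: tup3(S1, S1, option(map(S1, E))) = tup3(E, tup3(unit, float, unit), A).
Bind S1 := T; substituting into the remaining equation gives: tup3(T, T, option(map(T, E))) = tup3(E, tup3(unit, float, unit), A).
Decompose tup3/3: T = E,  T = tup3(unit, float, unit),  option(map(T, E)) = A.
Bind T := E; substituting into the remaining equations gives: E = tup3(unit, float, unit),  option(map(E, E)) = A. Substituting into the earlier binding gives S1 := E.
Bind E := tup3(unit, float, unit); substituting into the remaining equation gives: option(map(tup3(unit, float, unit), tup3(unit, float, unit))) = A. Substituting into the earlier bindings gives S1 := tup3(unit, float, unit), T := tup3(unit, float, unit).
Bind A := option(map(tup3(unit, float, unit), tup3(unit, float, unit))). Substituting into the earlier binding gives T3 := option(map(tup3(unit, float, unit), tup3(unit, float, unit))).
MGU = { T3 ↦ option(map(tup3(unit, float, unit), tup3(unit, float, unit))), U ↦ tup3(unit, float, unit), S1 ↦ tup3(unit, float, unit), T ↦ tup3(unit, float, unit), E ↦ tup3(unit, float, unit), A ↦ option(map(tup3(unit, float, unit), tup3(unit, float, unit))) }, so A ↦ option(map(tup3(unit, float, unit), tup3(unit, float, unit))).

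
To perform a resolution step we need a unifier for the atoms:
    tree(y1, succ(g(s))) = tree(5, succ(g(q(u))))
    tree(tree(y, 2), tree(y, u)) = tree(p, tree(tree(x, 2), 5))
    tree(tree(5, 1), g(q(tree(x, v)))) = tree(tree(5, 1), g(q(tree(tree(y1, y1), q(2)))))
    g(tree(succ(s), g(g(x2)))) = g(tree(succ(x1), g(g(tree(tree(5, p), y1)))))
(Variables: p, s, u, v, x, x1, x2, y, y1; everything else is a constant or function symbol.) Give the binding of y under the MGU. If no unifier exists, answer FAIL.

Decompose tree/2: y1 = 5,  succ(g(s)) = succ(g(q(u))).
Bind y1 := 5; substituting into the 2 remaining equations that mention y1 gives: tree(tree(5, 1), g(q(tree(x, v)))) = tree(tree(5, 1), g(q(tree(tree(5, 5), q(2))))),  g(tree(succ(s), g(g(x2)))) = g(tree(succ(x1), g(g(tree(tree(5, p), 5))))).
Decompose succ/1: g(s) = g(q(u)).
Decompose g/1: s = q(u).
Bind s := q(u); substituting into the one remaining equation that mentions s gives: g(tree(succ(q(u)), g(g(x2)))) = g(tree(succ(x1), g(g(tree(tree(5, p), 5))))).
Decompose tree/2: tree(y, 2) = p,  tree(y, u) = tree(tree(x, 2), 5).
Bind p := tree(y, 2); substituting into the one remaining equation that mentions p gives: g(tree(succ(q(u)), g(g(x2)))) = g(tree(succ(x1), g(g(tree(tree(5, tree(y, 2)), 5))))).
Decompose tree/2: y = tree(x, 2),  u = 5.
Bind y := tree(x, 2); substituting into the one remaining equation that mentions y gives: g(tree(succ(q(u)), g(g(x2)))) = g(tree(succ(x1), g(g(tree(tree(5, tree(tree(x, 2), 2)), 5))))). Substituting into the earlier binding gives p := tree(tree(x, 2), 2).
Bind u := 5; substituting into the one remaining equation that mentions u gives: g(tree(succ(q(5)), g(g(x2)))) = g(tree(succ(x1), g(g(tree(tree(5, tree(tree(x, 2), 2)), 5))))). Substituting into the earlier binding gives s := q(5).
Decompose tree/2: tree(5, 1) = tree(5, 1),  g(q(tree(x, v))) = g(q(tree(tree(5, 5), q(2)))).
Delete trivial equation tree(5, 1) = tree(5, 1).
Decompose g/1: q(tree(x, v)) = q(tree(tree(5, 5), q(2))).
Decompose q/1: tree(x, v) = tree(tree(5, 5), q(2)).
Decompose tree/2: x = tree(5, 5),  v = q(2).
Bind x := tree(5, 5); substituting into the one remaining equation that mentions x gives: g(tree(succ(q(5)), g(g(x2)))) = g(tree(succ(x1), g(g(tree(tree(5, tree(tree(tree(5, 5), 2), 2)), 5))))). Substituting into the earlier bindings gives p := tree(tree(tree(5, 5), 2), 2), y := tree(tree(5, 5), 2).
Bind v := q(2); no other remaining equation mentions v.
Decompose g/1: tree(succ(q(5)), g(g(x2))) = tree(succ(x1), g(g(tree(tree(5, tree(tree(tree(5, 5), 2), 2)), 5)))).
Decompose tree/2: succ(q(5)) = succ(x1),  g(g(x2)) = g(g(tree(tree(5, tree(tree(tree(5, 5), 2), 2)), 5))).
Decompose succ/1: q(5) = x1.
Bind x1 := q(5); no other remaining equation mentions x1.
Decompose g/1: g(x2) = g(tree(tree(5, tree(tree(tree(5, 5), 2), 2)), 5)).
Decompose g/1: x2 = tree(tree(5, tree(tree(tree(5, 5), 2), 2)), 5).
Bind x2 := tree(tree(5, tree(tree(tree(5, 5), 2), 2)), 5).
MGU = { y1 -> 5, s -> q(5), p -> tree(tree(tree(5, 5), 2), 2), y -> tree(tree(5, 5), 2), u -> 5, x -> tree(5, 5), v -> q(2), x1 -> q(5), x2 -> tree(tree(5, tree(tree(tree(5, 5), 2), 2)), 5) }, so y -> tree(tree(5, 5), 2).

tree(tree(5, 5), 2)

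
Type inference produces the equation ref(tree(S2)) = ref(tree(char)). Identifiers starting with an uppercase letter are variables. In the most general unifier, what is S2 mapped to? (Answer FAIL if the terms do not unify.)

Decompose ref/1: tree(S2) = tree(char).
Decompose tree/1: S2 = char.
Bind S2 := char.
MGU = { S2 ↦ char }, so S2 ↦ char.

char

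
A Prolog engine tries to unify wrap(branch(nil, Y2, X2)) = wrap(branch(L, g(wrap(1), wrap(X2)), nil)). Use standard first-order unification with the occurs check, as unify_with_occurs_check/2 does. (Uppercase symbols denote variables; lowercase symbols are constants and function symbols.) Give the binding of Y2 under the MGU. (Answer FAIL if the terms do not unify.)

g(wrap(1), wrap(nil))

Decompose wrap/1: branch(nil, Y2, X2) = branch(L, g(wrap(1), wrap(X2)), nil).
Decompose branch/3: nil = L,  Y2 = g(wrap(1), wrap(X2)),  X2 = nil.
Bind L := nil; no other remaining equation mentions L.
Bind Y2 := g(wrap(1), wrap(X2)); no other remaining equation mentions Y2.
Bind X2 := nil. Substituting into the earlier binding gives Y2 := g(wrap(1), wrap(nil)).
MGU = { L = nil, Y2 = g(wrap(1), wrap(nil)), X2 = nil }, so Y2 = g(wrap(1), wrap(nil)).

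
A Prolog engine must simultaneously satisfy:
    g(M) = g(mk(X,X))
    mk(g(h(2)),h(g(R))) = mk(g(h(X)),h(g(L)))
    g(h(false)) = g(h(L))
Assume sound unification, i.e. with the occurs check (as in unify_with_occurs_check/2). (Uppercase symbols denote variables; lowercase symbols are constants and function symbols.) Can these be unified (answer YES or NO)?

YES

Decompose g/1: M = mk(X,X).
Bind M := mk(X,X); no other remaining equation mentions M.
Decompose mk/2: g(h(2)) = g(h(X)),  h(g(R)) = h(g(L)).
Decompose g/1: h(2) = h(X).
Decompose h/1: 2 = X.
Bind X := 2; no other remaining equation mentions X. Substituting into the earlier binding gives M := mk(2,2).
Decompose h/1: g(R) = g(L).
Decompose g/1: R = L.
Bind R := L; no other remaining equation mentions R.
Decompose g/1: h(false) = h(L).
Decompose h/1: false = L.
Bind L := false. Substituting into the earlier binding gives R := false.
No equations remain and no clash or occurs-check failure arose, so a unifier exists.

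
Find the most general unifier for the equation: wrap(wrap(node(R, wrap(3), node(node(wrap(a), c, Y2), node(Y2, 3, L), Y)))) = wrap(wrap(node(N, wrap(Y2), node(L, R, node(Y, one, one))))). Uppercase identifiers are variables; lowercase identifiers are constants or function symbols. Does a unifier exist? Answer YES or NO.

NO

Decompose wrap/1: wrap(node(R, wrap(3), node(node(wrap(a), c, Y2), node(Y2, 3, L), Y))) = wrap(node(N, wrap(Y2), node(L, R, node(Y, one, one)))).
Decompose wrap/1: node(R, wrap(3), node(node(wrap(a), c, Y2), node(Y2, 3, L), Y)) = node(N, wrap(Y2), node(L, R, node(Y, one, one))).
Decompose node/3: R = N,  wrap(3) = wrap(Y2),  node(node(wrap(a), c, Y2), node(Y2, 3, L), Y) = node(L, R, node(Y, one, one)).
Bind R := N; substituting into the one remaining equation that mentions R gives: node(node(wrap(a), c, Y2), node(Y2, 3, L), Y) = node(L, N, node(Y, one, one)).
Decompose wrap/1: 3 = Y2.
Bind Y2 := 3; substituting into the remaining equation gives: node(node(wrap(a), c, 3), node(3, 3, L), Y) = node(L, N, node(Y, one, one)).
Decompose node/3: node(wrap(a), c, 3) = L,  node(3, 3, L) = N,  Y = node(Y, one, one).
Bind L := node(wrap(a), c, 3); substituting into the one remaining equation that mentions L gives: node(3, 3, node(wrap(a), c, 3)) = N.
Bind N := node(3, 3, node(wrap(a), c, 3)); no other remaining equation mentions N. Substituting into the earlier binding gives R := node(3, 3, node(wrap(a), c, 3)).
Occurs check fails: Y occurs in node(Y, one, one); the equation Y = node(Y, one, one) has no finite solution.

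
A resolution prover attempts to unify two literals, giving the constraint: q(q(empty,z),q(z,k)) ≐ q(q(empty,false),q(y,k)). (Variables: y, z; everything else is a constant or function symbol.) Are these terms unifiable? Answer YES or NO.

YES

Decompose q/2: q(empty,z) ≐ q(empty,false),  q(z,k) ≐ q(y,k).
Decompose q/2: empty ≐ empty,  z ≐ false.
Delete trivial equation empty ≐ empty.
Bind z := false; substituting into the remaining equation gives: q(false,k) ≐ q(y,k).
Decompose q/2: false ≐ y,  k ≐ k.
Bind y := false; no other remaining equation mentions y.
Delete trivial equation k ≐ k.
No equations remain and no clash or occurs-check failure arose, so a unifier exists.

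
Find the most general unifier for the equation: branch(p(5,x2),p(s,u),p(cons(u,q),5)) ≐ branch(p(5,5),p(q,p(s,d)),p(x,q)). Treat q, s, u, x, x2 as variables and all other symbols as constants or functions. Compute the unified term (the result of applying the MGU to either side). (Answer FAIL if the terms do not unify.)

Decompose branch/3: p(5,x2) ≐ p(5,5),  p(s,u) ≐ p(q,p(s,d)),  p(cons(u,q),5) ≐ p(x,q).
Decompose p/2: 5 ≐ 5,  x2 ≐ 5.
Delete trivial equation 5 ≐ 5.
Bind x2 := 5; no other remaining equation mentions x2.
Decompose p/2: s ≐ q,  u ≐ p(s,d).
Bind s := q; substituting into the one remaining equation that mentions s gives: u ≐ p(q,d).
Bind u := p(q,d); substituting into the remaining equation gives: p(cons(p(q,d),q),5) ≐ p(x,q).
Decompose p/2: cons(p(q,d),q) ≐ x,  5 ≐ q.
Bind x := cons(p(q,d),q); no other remaining equation mentions x.
Bind q := 5. Substituting into the earlier bindings gives s := 5, u := p(5,d), x := cons(p(5,d),5).
Applying the MGU to either side gives branch(p(5,5),p(5,p(5,d)),p(cons(p(5,d),5),5)).

branch(p(5,5),p(5,p(5,d)),p(cons(p(5,d),5),5))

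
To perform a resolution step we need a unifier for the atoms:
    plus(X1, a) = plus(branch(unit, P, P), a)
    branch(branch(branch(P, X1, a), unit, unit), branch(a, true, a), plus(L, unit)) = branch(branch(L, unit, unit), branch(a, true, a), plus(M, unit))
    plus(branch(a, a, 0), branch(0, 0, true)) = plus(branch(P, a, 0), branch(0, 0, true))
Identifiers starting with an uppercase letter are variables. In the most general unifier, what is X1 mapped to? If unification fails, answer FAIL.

Decompose plus/2: X1 = branch(unit, P, P),  a = a.
Bind X1 := branch(unit, P, P); substituting into the one remaining equation that mentions X1 gives: branch(branch(branch(P, branch(unit, P, P), a), unit, unit), branch(a, true, a), plus(L, unit)) = branch(branch(L, unit, unit), branch(a, true, a), plus(M, unit)).
Delete trivial equation a = a.
Decompose branch/3: branch(branch(P, branch(unit, P, P), a), unit, unit) = branch(L, unit, unit),  branch(a, true, a) = branch(a, true, a),  plus(L, unit) = plus(M, unit).
Decompose branch/3: branch(P, branch(unit, P, P), a) = L,  unit = unit,  unit = unit.
Bind L := branch(P, branch(unit, P, P), a); substituting into the one remaining equation that mentions L gives: plus(branch(P, branch(unit, P, P), a), unit) = plus(M, unit).
Delete trivial equation unit = unit.
Delete trivial equation unit = unit.
Delete trivial equation branch(a, true, a) = branch(a, true, a).
Decompose plus/2: branch(P, branch(unit, P, P), a) = M,  unit = unit.
Bind M := branch(P, branch(unit, P, P), a); no other remaining equation mentions M.
Delete trivial equation unit = unit.
Decompose plus/2: branch(a, a, 0) = branch(P, a, 0),  branch(0, 0, true) = branch(0, 0, true).
Decompose branch/3: a = P,  a = a,  0 = 0.
Bind P := a; no other remaining equation mentions P. Substituting into the earlier bindings gives X1 := branch(unit, a, a), L := branch(a, branch(unit, a, a), a), M := branch(a, branch(unit, a, a), a).
Delete trivial equation a = a.
Delete trivial equation 0 = 0.
Delete trivial equation branch(0, 0, true) = branch(0, 0, true).
MGU = { X1 ↦ branch(unit, a, a), L ↦ branch(a, branch(unit, a, a), a), M ↦ branch(a, branch(unit, a, a), a), P ↦ a }, so X1 ↦ branch(unit, a, a).

branch(unit, a, a)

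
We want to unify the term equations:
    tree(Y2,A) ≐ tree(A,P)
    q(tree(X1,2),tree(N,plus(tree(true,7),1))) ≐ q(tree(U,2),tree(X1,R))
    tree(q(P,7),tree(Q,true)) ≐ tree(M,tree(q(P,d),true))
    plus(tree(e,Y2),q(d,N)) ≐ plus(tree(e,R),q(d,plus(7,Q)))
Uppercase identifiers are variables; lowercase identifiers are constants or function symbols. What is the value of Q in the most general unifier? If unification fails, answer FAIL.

q(plus(tree(true,7),1),d)

Decompose tree/2: Y2 ≐ A,  A ≐ P.
Bind Y2 := A; substituting into the one remaining equation that mentions Y2 gives: plus(tree(e,A),q(d,N)) ≐ plus(tree(e,R),q(d,plus(7,Q))).
Bind A := P; substituting into the one remaining equation that mentions A gives: plus(tree(e,P),q(d,N)) ≐ plus(tree(e,R),q(d,plus(7,Q))). Substituting into the earlier binding gives Y2 := P.
Decompose q/2: tree(X1,2) ≐ tree(U,2),  tree(N,plus(tree(true,7),1)) ≐ tree(X1,R).
Decompose tree/2: X1 ≐ U,  2 ≐ 2.
Bind X1 := U; substituting into the one remaining equation that mentions X1 gives: tree(N,plus(tree(true,7),1)) ≐ tree(U,R).
Delete trivial equation 2 ≐ 2.
Decompose tree/2: N ≐ U,  plus(tree(true,7),1) ≐ R.
Bind N := U; substituting into the one remaining equation that mentions N gives: plus(tree(e,P),q(d,U)) ≐ plus(tree(e,R),q(d,plus(7,Q))).
Bind R := plus(tree(true,7),1); substituting into the one remaining equation that mentions R gives: plus(tree(e,P),q(d,U)) ≐ plus(tree(e,plus(tree(true,7),1)),q(d,plus(7,Q))).
Decompose tree/2: q(P,7) ≐ M,  tree(Q,true) ≐ tree(q(P,d),true).
Bind M := q(P,7); no other remaining equation mentions M.
Decompose tree/2: Q ≐ q(P,d),  true ≐ true.
Bind Q := q(P,d); substituting into the one remaining equation that mentions Q gives: plus(tree(e,P),q(d,U)) ≐ plus(tree(e,plus(tree(true,7),1)),q(d,plus(7,q(P,d)))).
Delete trivial equation true ≐ true.
Decompose plus/2: tree(e,P) ≐ tree(e,plus(tree(true,7),1)),  q(d,U) ≐ q(d,plus(7,q(P,d))).
Decompose tree/2: e ≐ e,  P ≐ plus(tree(true,7),1).
Delete trivial equation e ≐ e.
Bind P := plus(tree(true,7),1); substituting into the remaining equation gives: q(d,U) ≐ q(d,plus(7,q(plus(tree(true,7),1),d))). Substituting into the earlier bindings gives Y2 := plus(tree(true,7),1), A := plus(tree(true,7),1), M := q(plus(tree(true,7),1),7), Q := q(plus(tree(true,7),1),d).
Decompose q/2: d ≐ d,  U ≐ plus(7,q(plus(tree(true,7),1),d)).
Delete trivial equation d ≐ d.
Bind U := plus(7,q(plus(tree(true,7),1),d)). Substituting into the earlier bindings gives X1 := plus(7,q(plus(tree(true,7),1),d)), N := plus(7,q(plus(tree(true,7),1),d)).
MGU = { Y2 ↦ plus(tree(true,7),1), A ↦ plus(tree(true,7),1), X1 ↦ plus(7,q(plus(tree(true,7),1),d)), N ↦ plus(7,q(plus(tree(true,7),1),d)), R ↦ plus(tree(true,7),1), M ↦ q(plus(tree(true,7),1),7), Q ↦ q(plus(tree(true,7),1),d), P ↦ plus(tree(true,7),1), U ↦ plus(7,q(plus(tree(true,7),1),d)) }, so Q ↦ q(plus(tree(true,7),1),d).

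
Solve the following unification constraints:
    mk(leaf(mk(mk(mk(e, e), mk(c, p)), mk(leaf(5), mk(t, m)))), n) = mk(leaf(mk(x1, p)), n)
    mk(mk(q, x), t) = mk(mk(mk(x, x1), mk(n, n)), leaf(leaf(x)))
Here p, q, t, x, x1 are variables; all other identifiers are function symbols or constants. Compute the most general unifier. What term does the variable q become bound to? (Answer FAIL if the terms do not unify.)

mk(mk(n, n), mk(mk(e, e), mk(c, mk(leaf(5), mk(leaf(leaf(mk(n, n))), m)))))

Decompose mk/2: leaf(mk(mk(mk(e, e), mk(c, p)), mk(leaf(5), mk(t, m)))) = leaf(mk(x1, p)),  n = n.
Decompose leaf/1: mk(mk(mk(e, e), mk(c, p)), mk(leaf(5), mk(t, m))) = mk(x1, p).
Decompose mk/2: mk(mk(e, e), mk(c, p)) = x1,  mk(leaf(5), mk(t, m)) = p.
Bind x1 := mk(mk(e, e), mk(c, p)); substituting into the one remaining equation that mentions x1 gives: mk(mk(q, x), t) = mk(mk(mk(x, mk(mk(e, e), mk(c, p))), mk(n, n)), leaf(leaf(x))).
Bind p := mk(leaf(5), mk(t, m)); substituting into the one remaining equation that mentions p gives: mk(mk(q, x), t) = mk(mk(mk(x, mk(mk(e, e), mk(c, mk(leaf(5), mk(t, m))))), mk(n, n)), leaf(leaf(x))). Substituting into the earlier binding gives x1 := mk(mk(e, e), mk(c, mk(leaf(5), mk(t, m)))).
Delete trivial equation n = n.
Decompose mk/2: mk(q, x) = mk(mk(x, mk(mk(e, e), mk(c, mk(leaf(5), mk(t, m))))), mk(n, n)),  t = leaf(leaf(x)).
Decompose mk/2: q = mk(x, mk(mk(e, e), mk(c, mk(leaf(5), mk(t, m))))),  x = mk(n, n).
Bind q := mk(x, mk(mk(e, e), mk(c, mk(leaf(5), mk(t, m))))); no other remaining equation mentions q.
Bind x := mk(n, n); substituting into the remaining equation gives: t = leaf(leaf(mk(n, n))). Substituting into the earlier binding gives q := mk(mk(n, n), mk(mk(e, e), mk(c, mk(leaf(5), mk(t, m))))).
Bind t := leaf(leaf(mk(n, n))). Substituting into the earlier bindings gives x1 := mk(mk(e, e), mk(c, mk(leaf(5), mk(leaf(leaf(mk(n, n))), m)))), p := mk(leaf(5), mk(leaf(leaf(mk(n, n))), m)), q := mk(mk(n, n), mk(mk(e, e), mk(c, mk(leaf(5), mk(leaf(leaf(mk(n, n))), m))))).
MGU = { x1 ↦ mk(mk(e, e), mk(c, mk(leaf(5), mk(leaf(leaf(mk(n, n))), m)))), p ↦ mk(leaf(5), mk(leaf(leaf(mk(n, n))), m)), q ↦ mk(mk(n, n), mk(mk(e, e), mk(c, mk(leaf(5), mk(leaf(leaf(mk(n, n))), m))))), x ↦ mk(n, n), t ↦ leaf(leaf(mk(n, n))) }, so q ↦ mk(mk(n, n), mk(mk(e, e), mk(c, mk(leaf(5), mk(leaf(leaf(mk(n, n))), m))))).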